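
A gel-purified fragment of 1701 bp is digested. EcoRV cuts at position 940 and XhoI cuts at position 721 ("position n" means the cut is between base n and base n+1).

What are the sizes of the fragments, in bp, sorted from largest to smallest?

761, 721, 219 bp

Combined cut positions (sorted): 721, 940.
Linear molecule, 2 cuts → 3 fragments:
  721 − 0 = 721 bp
  940 − 721 = 219 bp
  1701 − 940 = 761 bp
Sorted largest to smallest: 761, 721, 219 bp.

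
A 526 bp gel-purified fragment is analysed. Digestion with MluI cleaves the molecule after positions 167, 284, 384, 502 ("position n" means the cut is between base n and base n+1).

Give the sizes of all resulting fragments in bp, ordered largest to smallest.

Linear molecule, 4 cuts → 5 fragments:
  167 − 0 = 167 bp
  284 − 167 = 117 bp
  384 − 284 = 100 bp
  502 − 384 = 118 bp
  526 − 502 = 24 bp
Sorted largest to smallest: 167, 118, 117, 100, 24 bp.

167, 118, 117, 100, 24 bp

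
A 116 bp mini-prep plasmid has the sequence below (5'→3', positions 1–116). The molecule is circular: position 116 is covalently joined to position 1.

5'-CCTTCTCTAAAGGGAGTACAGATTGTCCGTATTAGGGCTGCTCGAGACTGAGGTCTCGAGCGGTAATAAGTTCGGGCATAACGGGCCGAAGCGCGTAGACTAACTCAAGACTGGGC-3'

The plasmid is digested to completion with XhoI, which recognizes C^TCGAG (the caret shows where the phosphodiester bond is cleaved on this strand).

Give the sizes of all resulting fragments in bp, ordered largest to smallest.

102, 14 bp

XhoI sites (CTCGAG) start at positions 41, 55.
XhoI cuts after the first base of each site, so after positions 41, 55.
Circular molecule, 2 cuts → 2 fragments:
  42–55 → 14 bp
  56–116 then 1–41 → 61 + 41 = 102 bp
Sorted largest to smallest: 102, 14 bp.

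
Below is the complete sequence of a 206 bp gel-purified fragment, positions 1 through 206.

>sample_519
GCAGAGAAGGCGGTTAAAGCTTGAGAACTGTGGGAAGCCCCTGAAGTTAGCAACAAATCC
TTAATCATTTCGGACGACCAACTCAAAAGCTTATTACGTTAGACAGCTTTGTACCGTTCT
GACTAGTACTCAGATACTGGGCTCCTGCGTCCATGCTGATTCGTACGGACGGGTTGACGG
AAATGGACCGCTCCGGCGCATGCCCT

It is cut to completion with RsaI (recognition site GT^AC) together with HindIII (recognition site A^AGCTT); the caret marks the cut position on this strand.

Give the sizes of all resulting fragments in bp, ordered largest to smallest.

70, 42, 37, 25, 17, 15 bp

RsaI sites (GTAC) start at positions 111, 126, 163.
RsaI cuts after base 2 of each site, so after positions 112, 127, 164.
HindIII sites (AAGCTT) start at positions 17, 87.
HindIII cuts after the first base of each site, so after positions 17, 87.
Combined cut positions: 17, 87, 112, 127, 164.
Linear molecule, 5 cuts → 6 fragments:
  1–17 → 17 bp
  18–87 → 70 bp
  88–112 → 25 bp
  113–127 → 15 bp
  128–164 → 37 bp
  165–206 → 42 bp
Sorted largest to smallest: 70, 42, 37, 25, 17, 15 bp.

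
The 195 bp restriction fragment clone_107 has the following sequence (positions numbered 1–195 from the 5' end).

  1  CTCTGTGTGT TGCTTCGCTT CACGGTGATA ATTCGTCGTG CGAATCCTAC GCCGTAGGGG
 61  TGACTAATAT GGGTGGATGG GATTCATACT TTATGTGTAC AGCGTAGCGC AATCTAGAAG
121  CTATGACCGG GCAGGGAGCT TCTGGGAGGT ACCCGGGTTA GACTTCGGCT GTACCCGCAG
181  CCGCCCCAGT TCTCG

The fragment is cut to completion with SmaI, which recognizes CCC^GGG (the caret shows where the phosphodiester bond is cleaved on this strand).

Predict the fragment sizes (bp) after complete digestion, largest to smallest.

154, 41 bp

The SmaI site (CCCGGG) starts at position 152.
SmaI cuts after base 3 of each site, so after position 154.
Linear molecule, 1 cut → 2 fragments:
  1–154 → 154 bp
  155–195 → 41 bp
Sorted largest to smallest: 154, 41 bp.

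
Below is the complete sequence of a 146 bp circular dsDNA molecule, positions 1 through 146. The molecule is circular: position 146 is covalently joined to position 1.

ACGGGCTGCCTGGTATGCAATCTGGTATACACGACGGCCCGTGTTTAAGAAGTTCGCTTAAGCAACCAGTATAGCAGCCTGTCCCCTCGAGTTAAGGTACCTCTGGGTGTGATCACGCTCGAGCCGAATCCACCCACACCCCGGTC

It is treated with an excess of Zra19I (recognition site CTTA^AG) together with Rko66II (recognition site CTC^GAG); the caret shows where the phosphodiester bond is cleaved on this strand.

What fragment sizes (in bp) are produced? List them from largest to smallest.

The Zra19I site (CTTAAG) starts at position 57.
Zra19I cuts after base 4 of each site, so after position 60.
Rko66II sites (CTCGAG) start at positions 86, 118.
Rko66II cuts after base 3 of each site, so after positions 88, 120.
Combined cut positions: 60, 88, 120.
Circular molecule, 3 cuts → 3 fragments:
  61–88 → 28 bp
  89–120 → 32 bp
  121–146 then 1–60 → 26 + 60 = 86 bp
Sorted largest to smallest: 86, 32, 28 bp.

86, 32, 28 bp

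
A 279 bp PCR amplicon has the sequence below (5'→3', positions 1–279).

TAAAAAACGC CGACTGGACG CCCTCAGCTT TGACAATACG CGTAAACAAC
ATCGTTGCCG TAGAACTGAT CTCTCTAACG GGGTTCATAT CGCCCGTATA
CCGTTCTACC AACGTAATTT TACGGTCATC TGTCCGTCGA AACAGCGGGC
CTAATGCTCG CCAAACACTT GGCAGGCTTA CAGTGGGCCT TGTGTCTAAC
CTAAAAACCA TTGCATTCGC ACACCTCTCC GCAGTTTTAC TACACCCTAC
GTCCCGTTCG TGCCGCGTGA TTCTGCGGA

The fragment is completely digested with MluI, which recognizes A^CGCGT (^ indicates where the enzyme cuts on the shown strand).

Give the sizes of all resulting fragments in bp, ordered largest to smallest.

The MluI site (ACGCGT) starts at position 38.
MluI cuts after the first base of each site, so after position 38.
Linear molecule, 1 cut → 2 fragments:
  1–38 → 38 bp
  39–279 → 241 bp
Sorted largest to smallest: 241, 38 bp.

241, 38 bp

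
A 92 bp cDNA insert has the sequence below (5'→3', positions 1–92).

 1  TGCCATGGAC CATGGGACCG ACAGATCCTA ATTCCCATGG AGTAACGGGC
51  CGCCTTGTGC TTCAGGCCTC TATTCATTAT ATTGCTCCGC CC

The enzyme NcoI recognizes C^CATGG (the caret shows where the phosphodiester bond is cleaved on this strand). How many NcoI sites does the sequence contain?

3

CCATGG occurs starting at positions 3, 10, 35.
NcoI cuts at 3 sites.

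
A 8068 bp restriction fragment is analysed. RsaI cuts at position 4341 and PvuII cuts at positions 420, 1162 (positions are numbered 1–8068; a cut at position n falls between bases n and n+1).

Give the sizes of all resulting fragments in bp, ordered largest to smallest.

3727, 3179, 742, 420 bp

Combined cut positions (sorted): 420, 1162, 4341.
Linear molecule, 3 cuts → 4 fragments:
  420 − 0 = 420 bp
  1162 − 420 = 742 bp
  4341 − 1162 = 3179 bp
  8068 − 4341 = 3727 bp
Sorted largest to smallest: 3727, 3179, 742, 420 bp.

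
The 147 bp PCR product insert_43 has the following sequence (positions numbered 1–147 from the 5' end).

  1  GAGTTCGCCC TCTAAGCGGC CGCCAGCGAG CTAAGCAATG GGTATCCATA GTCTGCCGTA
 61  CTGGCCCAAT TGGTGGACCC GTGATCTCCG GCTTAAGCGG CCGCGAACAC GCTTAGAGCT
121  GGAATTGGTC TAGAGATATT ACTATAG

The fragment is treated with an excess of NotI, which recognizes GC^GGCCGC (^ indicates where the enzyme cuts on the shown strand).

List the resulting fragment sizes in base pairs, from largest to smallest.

81, 49, 17 bp

NotI sites (GCGGCCGC) start at positions 16, 97.
NotI cuts after base 2 of each site, so after positions 17, 98.
Linear molecule, 2 cuts → 3 fragments:
  1–17 → 17 bp
  18–98 → 81 bp
  99–147 → 49 bp
Sorted largest to smallest: 81, 49, 17 bp.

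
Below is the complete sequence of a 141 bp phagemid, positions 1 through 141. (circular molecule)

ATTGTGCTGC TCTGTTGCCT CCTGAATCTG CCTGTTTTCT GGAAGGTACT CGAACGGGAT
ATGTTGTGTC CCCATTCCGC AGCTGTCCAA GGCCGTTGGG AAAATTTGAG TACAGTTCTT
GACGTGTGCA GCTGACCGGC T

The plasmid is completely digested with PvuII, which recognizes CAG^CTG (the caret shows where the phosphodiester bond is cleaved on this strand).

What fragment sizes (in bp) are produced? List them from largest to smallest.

92, 49 bp

PvuII sites (CAGCTG) start at positions 80, 129.
PvuII cuts after base 3 of each site, so after positions 82, 131.
Circular molecule, 2 cuts → 2 fragments:
  83–131 → 49 bp
  132–141 then 1–82 → 10 + 82 = 92 bp
Sorted largest to smallest: 92, 49 bp.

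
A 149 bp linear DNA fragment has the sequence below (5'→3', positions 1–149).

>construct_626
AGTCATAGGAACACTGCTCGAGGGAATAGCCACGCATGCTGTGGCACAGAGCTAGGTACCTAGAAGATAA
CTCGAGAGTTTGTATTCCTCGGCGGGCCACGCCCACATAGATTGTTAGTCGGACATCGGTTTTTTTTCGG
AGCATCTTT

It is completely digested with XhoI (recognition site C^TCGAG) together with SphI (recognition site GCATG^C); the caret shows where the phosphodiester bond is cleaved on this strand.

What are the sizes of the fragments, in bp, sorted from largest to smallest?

78, 33, 21, 17 bp

XhoI sites (CTCGAG) start at positions 17, 71.
XhoI cuts after the first base of each site, so after positions 17, 71.
The SphI site (GCATGC) starts at position 34.
SphI cuts after base 5 of each site (before the last base), so after position 38.
Combined cut positions: 17, 38, 71.
Linear molecule, 3 cuts → 4 fragments:
  1–17 → 17 bp
  18–38 → 21 bp
  39–71 → 33 bp
  72–149 → 78 bp
Sorted largest to smallest: 78, 33, 21, 17 bp.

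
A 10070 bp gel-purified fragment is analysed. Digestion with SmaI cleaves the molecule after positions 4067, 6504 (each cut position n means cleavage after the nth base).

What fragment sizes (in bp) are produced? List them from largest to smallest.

Linear molecule, 2 cuts → 3 fragments:
  4067 − 0 = 4067 bp
  6504 − 4067 = 2437 bp
  10070 − 6504 = 3566 bp
Sorted largest to smallest: 4067, 3566, 2437 bp.

4067, 3566, 2437 bp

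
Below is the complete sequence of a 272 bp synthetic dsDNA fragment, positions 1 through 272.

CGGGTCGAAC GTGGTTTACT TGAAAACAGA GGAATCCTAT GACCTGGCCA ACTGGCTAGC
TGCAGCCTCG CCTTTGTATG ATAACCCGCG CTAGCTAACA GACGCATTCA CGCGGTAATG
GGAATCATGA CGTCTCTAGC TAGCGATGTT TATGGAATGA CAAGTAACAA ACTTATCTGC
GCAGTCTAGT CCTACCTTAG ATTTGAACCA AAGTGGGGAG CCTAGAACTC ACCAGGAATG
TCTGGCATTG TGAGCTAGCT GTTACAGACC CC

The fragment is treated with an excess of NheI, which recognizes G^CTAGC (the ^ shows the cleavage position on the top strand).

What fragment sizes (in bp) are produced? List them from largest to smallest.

NheI sites (GCTAGC) start at positions 55, 90, 139, 254.
NheI cuts after the first base of each site, so after positions 55, 90, 139, 254.
Linear molecule, 4 cuts → 5 fragments:
  1–55 → 55 bp
  56–90 → 35 bp
  91–139 → 49 bp
  140–254 → 115 bp
  255–272 → 18 bp
Sorted largest to smallest: 115, 55, 49, 35, 18 bp.

115, 55, 49, 35, 18 bp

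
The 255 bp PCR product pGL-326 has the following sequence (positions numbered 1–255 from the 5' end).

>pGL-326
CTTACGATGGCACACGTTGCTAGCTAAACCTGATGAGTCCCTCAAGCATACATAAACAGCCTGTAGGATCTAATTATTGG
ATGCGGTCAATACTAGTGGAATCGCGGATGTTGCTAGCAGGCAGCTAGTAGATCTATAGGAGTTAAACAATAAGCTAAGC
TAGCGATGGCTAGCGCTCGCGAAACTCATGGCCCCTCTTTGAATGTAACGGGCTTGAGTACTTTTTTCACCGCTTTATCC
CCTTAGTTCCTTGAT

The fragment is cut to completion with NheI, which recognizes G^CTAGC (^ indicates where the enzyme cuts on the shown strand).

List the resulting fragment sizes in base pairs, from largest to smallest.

NheI sites (GCTAGC) start at positions 19, 113, 159, 169.
NheI cuts after the first base of each site, so after positions 19, 113, 159, 169.
Linear molecule, 4 cuts → 5 fragments:
  1–19 → 19 bp
  20–113 → 94 bp
  114–159 → 46 bp
  160–169 → 10 bp
  170–255 → 86 bp
Sorted largest to smallest: 94, 86, 46, 19, 10 bp.

94, 86, 46, 19, 10 bp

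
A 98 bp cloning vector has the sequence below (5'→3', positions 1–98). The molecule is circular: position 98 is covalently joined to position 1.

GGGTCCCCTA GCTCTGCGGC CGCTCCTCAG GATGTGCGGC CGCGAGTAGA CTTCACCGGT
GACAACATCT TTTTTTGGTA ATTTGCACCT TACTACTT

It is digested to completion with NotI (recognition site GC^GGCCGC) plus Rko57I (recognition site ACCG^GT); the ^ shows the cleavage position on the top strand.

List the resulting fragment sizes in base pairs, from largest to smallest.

57, 21, 20 bp

NotI sites (GCGGCCGC) start at positions 16, 36.
NotI cuts after base 2 of each site, so after positions 17, 37.
The Rko57I site (ACCGGT) starts at position 55.
Rko57I cuts after base 4 of each site, so after position 58.
Combined cut positions: 17, 37, 58.
Circular molecule, 3 cuts → 3 fragments:
  18–37 → 20 bp
  38–58 → 21 bp
  59–98 then 1–17 → 40 + 17 = 57 bp
Sorted largest to smallest: 57, 21, 20 bp.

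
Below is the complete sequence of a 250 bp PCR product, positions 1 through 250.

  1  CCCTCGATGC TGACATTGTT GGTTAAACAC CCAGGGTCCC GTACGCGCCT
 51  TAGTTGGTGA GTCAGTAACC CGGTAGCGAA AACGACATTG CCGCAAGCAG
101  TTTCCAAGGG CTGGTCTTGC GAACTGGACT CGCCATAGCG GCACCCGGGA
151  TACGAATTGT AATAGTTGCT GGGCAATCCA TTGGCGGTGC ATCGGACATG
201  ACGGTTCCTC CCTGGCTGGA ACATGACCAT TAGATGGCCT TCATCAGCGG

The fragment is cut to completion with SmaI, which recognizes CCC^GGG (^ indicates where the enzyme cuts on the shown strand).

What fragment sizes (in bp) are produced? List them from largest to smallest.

The SmaI site (CCCGGG) starts at position 144.
SmaI cuts after base 3 of each site, so after position 146.
Linear molecule, 1 cut → 2 fragments:
  1–146 → 146 bp
  147–250 → 104 bp
Sorted largest to smallest: 146, 104 bp.

146, 104 bp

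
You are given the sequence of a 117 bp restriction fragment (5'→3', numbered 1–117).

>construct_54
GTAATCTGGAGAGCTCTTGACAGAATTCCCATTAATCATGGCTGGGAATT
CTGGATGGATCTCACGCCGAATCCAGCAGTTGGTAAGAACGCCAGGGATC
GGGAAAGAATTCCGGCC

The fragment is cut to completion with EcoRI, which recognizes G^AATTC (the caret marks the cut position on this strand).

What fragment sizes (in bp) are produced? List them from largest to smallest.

EcoRI sites (GAATTC) start at positions 23, 46, 107.
EcoRI cuts after the first base of each site, so after positions 23, 46, 107.
Linear molecule, 3 cuts → 4 fragments:
  1–23 → 23 bp
  24–46 → 23 bp
  47–107 → 61 bp
  108–117 → 10 bp
Sorted largest to smallest: 61, 23, 23, 10 bp.

61, 23, 23, 10 bp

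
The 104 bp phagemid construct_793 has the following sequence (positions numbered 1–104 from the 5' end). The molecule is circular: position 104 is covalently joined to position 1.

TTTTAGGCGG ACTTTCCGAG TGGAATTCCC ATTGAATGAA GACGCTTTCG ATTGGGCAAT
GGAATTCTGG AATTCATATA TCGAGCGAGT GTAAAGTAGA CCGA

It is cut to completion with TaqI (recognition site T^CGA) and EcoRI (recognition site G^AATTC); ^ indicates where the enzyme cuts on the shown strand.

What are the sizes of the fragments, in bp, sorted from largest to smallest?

TaqI sites (TCGA) start at positions 48, 81.
TaqI cuts after the first base of each site, so after positions 48, 81.
EcoRI sites (GAATTC) start at positions 23, 62, 70.
EcoRI cuts after the first base of each site, so after positions 23, 62, 70.
Combined cut positions: 23, 48, 62, 70, 81.
Circular molecule, 5 cuts → 5 fragments:
  24–48 → 25 bp
  49–62 → 14 bp
  63–70 → 8 bp
  71–81 → 11 bp
  82–104 then 1–23 → 23 + 23 = 46 bp
Sorted largest to smallest: 46, 25, 14, 11, 8 bp.

46, 25, 14, 11, 8 bp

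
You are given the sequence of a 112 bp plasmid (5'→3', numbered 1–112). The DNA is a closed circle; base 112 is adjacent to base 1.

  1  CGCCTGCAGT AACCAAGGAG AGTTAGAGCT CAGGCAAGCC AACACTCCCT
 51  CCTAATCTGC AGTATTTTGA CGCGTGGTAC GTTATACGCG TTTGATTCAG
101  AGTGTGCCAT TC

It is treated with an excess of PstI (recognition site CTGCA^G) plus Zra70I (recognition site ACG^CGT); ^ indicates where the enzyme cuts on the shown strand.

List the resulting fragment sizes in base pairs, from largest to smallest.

53, 32, 16, 11 bp

PstI sites (CTGCAG) start at positions 4, 57.
PstI cuts after base 5 of each site (before the last base), so after positions 8, 61.
Zra70I sites (ACGCGT) start at positions 70, 86.
Zra70I cuts after base 3 of each site, so after positions 72, 88.
Combined cut positions: 8, 61, 72, 88.
Circular molecule, 4 cuts → 4 fragments:
  9–61 → 53 bp
  62–72 → 11 bp
  73–88 → 16 bp
  89–112 then 1–8 → 24 + 8 = 32 bp
Sorted largest to smallest: 53, 32, 16, 11 bp.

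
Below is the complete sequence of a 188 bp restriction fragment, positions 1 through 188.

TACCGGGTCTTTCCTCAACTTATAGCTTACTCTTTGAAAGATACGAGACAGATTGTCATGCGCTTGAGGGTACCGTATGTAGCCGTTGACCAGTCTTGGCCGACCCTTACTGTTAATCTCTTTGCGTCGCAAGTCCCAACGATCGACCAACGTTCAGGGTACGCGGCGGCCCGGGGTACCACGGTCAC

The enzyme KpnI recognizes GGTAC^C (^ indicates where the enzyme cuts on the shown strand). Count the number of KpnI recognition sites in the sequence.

GGTACC occurs starting at positions 69, 175.
KpnI cuts at 2 sites.

2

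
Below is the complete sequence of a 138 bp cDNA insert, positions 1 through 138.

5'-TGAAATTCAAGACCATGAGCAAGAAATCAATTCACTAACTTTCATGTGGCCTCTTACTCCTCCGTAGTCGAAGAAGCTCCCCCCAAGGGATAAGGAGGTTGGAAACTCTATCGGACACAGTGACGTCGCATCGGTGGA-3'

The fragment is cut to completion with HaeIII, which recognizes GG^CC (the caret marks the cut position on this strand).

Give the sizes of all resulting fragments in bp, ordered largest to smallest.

89, 49 bp

The HaeIII site (GGCC) starts at position 48.
HaeIII cuts after base 2 of each site, so after position 49.
Linear molecule, 1 cut → 2 fragments:
  1–49 → 49 bp
  50–138 → 89 bp
Sorted largest to smallest: 89, 49 bp.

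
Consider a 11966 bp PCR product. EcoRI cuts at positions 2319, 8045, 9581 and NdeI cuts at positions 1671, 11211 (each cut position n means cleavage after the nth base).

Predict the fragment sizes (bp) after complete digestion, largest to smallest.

5726, 1671, 1630, 1536, 755, 648 bp

Combined cut positions (sorted): 1671, 2319, 8045, 9581, 11211.
Linear molecule, 5 cuts → 6 fragments:
  1671 − 0 = 1671 bp
  2319 − 1671 = 648 bp
  8045 − 2319 = 5726 bp
  9581 − 8045 = 1536 bp
  11211 − 9581 = 1630 bp
  11966 − 11211 = 755 bp
Sorted largest to smallest: 5726, 1671, 1630, 1536, 755, 648 bp.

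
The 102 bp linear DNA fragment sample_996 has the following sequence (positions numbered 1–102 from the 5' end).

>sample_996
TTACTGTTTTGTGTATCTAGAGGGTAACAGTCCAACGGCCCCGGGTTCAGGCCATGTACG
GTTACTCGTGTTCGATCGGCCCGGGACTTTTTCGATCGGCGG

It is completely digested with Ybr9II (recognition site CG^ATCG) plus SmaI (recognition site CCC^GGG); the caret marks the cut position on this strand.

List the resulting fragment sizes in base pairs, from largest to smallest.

42, 32, 12, 8, 8 bp

Ybr9II sites (CGATCG) start at positions 73, 93.
Ybr9II cuts after base 2 of each site, so after positions 74, 94.
SmaI sites (CCCGGG) start at positions 40, 80.
SmaI cuts after base 3 of each site, so after positions 42, 82.
Combined cut positions: 42, 74, 82, 94.
Linear molecule, 4 cuts → 5 fragments:
  1–42 → 42 bp
  43–74 → 32 bp
  75–82 → 8 bp
  83–94 → 12 bp
  95–102 → 8 bp
Sorted largest to smallest: 42, 32, 12, 8, 8 bp.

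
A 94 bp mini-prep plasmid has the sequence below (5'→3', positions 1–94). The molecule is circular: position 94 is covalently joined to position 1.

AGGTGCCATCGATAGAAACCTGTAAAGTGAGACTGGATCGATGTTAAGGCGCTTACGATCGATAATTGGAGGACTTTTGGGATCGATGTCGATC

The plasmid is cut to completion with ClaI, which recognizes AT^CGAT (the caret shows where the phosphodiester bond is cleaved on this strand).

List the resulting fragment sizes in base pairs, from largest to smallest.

29, 24, 21, 20 bp

ClaI sites (ATCGAT) start at positions 8, 37, 58, 82.
ClaI cuts after base 2 of each site, so after positions 9, 38, 59, 83.
Circular molecule, 4 cuts → 4 fragments:
  10–38 → 29 bp
  39–59 → 21 bp
  60–83 → 24 bp
  84–94 then 1–9 → 11 + 9 = 20 bp
Sorted largest to smallest: 29, 24, 21, 20 bp.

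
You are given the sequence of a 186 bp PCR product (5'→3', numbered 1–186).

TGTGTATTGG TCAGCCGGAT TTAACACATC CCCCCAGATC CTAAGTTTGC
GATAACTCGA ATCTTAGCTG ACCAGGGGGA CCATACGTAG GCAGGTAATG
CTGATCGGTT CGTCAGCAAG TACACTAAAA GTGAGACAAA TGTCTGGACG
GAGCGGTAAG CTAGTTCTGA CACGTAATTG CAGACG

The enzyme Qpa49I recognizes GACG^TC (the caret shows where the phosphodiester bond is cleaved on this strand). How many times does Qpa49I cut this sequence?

0

No occurrence of GACGTC is present in the sequence.
Qpa49I does not cut: 0 sites.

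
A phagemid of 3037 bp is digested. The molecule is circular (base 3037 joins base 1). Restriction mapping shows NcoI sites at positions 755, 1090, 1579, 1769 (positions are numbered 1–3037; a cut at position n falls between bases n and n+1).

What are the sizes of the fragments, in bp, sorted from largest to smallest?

Circular molecule, 4 cuts → 4 fragments:
  1090 − 755 = 335 bp
  1579 − 1090 = 489 bp
  1769 − 1579 = 190 bp
  wrap: 3037 − 1769 + 755 = 2023 bp
Sorted largest to smallest: 2023, 489, 335, 190 bp.

2023, 489, 335, 190 bp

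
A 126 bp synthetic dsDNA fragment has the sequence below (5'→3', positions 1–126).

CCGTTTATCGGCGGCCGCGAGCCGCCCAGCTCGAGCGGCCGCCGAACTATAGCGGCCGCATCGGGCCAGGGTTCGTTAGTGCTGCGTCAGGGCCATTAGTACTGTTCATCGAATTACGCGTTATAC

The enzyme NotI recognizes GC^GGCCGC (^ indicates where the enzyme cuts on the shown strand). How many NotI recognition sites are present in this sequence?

3

GCGGCCGC occurs starting at positions 11, 35, 52.
NotI cuts at 3 sites.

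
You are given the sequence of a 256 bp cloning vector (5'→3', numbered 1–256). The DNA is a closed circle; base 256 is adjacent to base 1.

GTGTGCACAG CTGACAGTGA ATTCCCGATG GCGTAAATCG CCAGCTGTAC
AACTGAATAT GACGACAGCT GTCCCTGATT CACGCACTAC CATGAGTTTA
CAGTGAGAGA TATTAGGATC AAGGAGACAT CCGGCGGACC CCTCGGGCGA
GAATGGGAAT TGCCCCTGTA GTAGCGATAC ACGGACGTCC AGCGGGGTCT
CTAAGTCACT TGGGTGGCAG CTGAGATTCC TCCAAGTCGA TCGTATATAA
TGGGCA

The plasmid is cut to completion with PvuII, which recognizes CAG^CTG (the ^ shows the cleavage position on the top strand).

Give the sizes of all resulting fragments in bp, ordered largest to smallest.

PvuII sites (CAGCTG) start at positions 8, 42, 66, 218.
PvuII cuts after base 3 of each site, so after positions 10, 44, 68, 220.
Circular molecule, 4 cuts → 4 fragments:
  11–44 → 34 bp
  45–68 → 24 bp
  69–220 → 152 bp
  221–256 then 1–10 → 36 + 10 = 46 bp
Sorted largest to smallest: 152, 46, 34, 24 bp.

152, 46, 34, 24 bp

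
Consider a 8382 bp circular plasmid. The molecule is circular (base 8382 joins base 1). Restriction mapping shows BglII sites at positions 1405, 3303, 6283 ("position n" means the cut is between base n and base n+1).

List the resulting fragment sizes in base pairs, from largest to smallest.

3504, 2980, 1898 bp

Circular molecule, 3 cuts → 3 fragments:
  3303 − 1405 = 1898 bp
  6283 − 3303 = 2980 bp
  wrap: 8382 − 6283 + 1405 = 3504 bp
Sorted largest to smallest: 3504, 2980, 1898 bp.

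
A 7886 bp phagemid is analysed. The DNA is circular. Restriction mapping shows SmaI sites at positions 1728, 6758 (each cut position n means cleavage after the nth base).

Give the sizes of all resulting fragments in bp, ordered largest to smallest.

5030, 2856 bp

Circular molecule, 2 cuts → 2 fragments:
  6758 − 1728 = 5030 bp
  wrap: 7886 − 6758 + 1728 = 2856 bp
Sorted largest to smallest: 5030, 2856 bp.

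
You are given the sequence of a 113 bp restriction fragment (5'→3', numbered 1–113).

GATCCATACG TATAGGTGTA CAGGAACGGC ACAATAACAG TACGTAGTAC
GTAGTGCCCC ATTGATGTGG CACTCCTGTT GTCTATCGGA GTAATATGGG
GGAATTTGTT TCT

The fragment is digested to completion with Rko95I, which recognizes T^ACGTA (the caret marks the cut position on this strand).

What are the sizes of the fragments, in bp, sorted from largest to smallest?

65, 34, 7, 7 bp

Rko95I sites (TACGTA) start at positions 7, 41, 48.
Rko95I cuts after the first base of each site, so after positions 7, 41, 48.
Linear molecule, 3 cuts → 4 fragments:
  1–7 → 7 bp
  8–41 → 34 bp
  42–48 → 7 bp
  49–113 → 65 bp
Sorted largest to smallest: 65, 34, 7, 7 bp.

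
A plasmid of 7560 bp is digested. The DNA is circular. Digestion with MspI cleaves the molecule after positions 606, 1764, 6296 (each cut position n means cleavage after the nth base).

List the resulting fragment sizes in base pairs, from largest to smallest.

Circular molecule, 3 cuts → 3 fragments:
  1764 − 606 = 1158 bp
  6296 − 1764 = 4532 bp
  wrap: 7560 − 6296 + 606 = 1870 bp
Sorted largest to smallest: 4532, 1870, 1158 bp.

4532, 1870, 1158 bp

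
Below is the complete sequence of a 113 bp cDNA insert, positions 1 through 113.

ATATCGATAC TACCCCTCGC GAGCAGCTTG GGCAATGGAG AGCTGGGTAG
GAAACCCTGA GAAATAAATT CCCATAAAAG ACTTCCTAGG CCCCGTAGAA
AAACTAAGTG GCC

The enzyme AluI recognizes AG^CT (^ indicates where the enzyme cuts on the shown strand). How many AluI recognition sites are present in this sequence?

AGCT occurs starting at positions 25, 41.
AluI cuts at 2 sites.

2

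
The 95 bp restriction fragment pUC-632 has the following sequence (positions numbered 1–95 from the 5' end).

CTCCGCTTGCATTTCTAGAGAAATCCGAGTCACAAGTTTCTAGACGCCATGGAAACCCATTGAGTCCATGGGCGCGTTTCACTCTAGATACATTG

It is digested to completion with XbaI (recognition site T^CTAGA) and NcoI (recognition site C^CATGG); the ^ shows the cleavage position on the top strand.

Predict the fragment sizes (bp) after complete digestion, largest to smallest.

25, 19, 17, 14, 12, 8 bp

XbaI sites (TCTAGA) start at positions 14, 39, 83.
XbaI cuts after the first base of each site, so after positions 14, 39, 83.
NcoI sites (CCATGG) start at positions 47, 66.
NcoI cuts after the first base of each site, so after positions 47, 66.
Combined cut positions: 14, 39, 47, 66, 83.
Linear molecule, 5 cuts → 6 fragments:
  1–14 → 14 bp
  15–39 → 25 bp
  40–47 → 8 bp
  48–66 → 19 bp
  67–83 → 17 bp
  84–95 → 12 bp
Sorted largest to smallest: 25, 19, 17, 14, 12, 8 bp.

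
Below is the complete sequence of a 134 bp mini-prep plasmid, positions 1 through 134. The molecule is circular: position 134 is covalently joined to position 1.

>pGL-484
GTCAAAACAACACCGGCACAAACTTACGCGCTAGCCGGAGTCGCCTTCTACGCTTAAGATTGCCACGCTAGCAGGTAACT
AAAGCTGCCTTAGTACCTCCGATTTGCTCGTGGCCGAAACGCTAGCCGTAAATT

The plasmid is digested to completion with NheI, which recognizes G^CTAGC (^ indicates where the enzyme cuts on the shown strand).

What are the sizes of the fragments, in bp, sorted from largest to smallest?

NheI sites (GCTAGC) start at positions 30, 67, 121.
NheI cuts after the first base of each site, so after positions 30, 67, 121.
Circular molecule, 3 cuts → 3 fragments:
  31–67 → 37 bp
  68–121 → 54 bp
  122–134 then 1–30 → 13 + 30 = 43 bp
Sorted largest to smallest: 54, 43, 37 bp.

54, 43, 37 bp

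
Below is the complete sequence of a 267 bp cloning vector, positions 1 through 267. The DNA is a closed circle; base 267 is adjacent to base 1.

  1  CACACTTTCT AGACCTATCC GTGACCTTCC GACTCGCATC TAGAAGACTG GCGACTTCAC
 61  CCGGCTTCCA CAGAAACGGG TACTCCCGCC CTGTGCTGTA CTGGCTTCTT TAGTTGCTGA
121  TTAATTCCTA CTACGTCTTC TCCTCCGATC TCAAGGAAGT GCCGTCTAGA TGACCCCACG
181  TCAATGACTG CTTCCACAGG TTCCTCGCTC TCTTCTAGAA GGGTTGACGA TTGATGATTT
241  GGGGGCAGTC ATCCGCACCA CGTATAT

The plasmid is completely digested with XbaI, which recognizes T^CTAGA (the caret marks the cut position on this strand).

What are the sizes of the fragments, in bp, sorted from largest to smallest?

126, 61, 49, 31 bp

XbaI sites (TCTAGA) start at positions 8, 39, 165, 214.
XbaI cuts after the first base of each site, so after positions 8, 39, 165, 214.
Circular molecule, 4 cuts → 4 fragments:
  9–39 → 31 bp
  40–165 → 126 bp
  166–214 → 49 bp
  215–267 then 1–8 → 53 + 8 = 61 bp
Sorted largest to smallest: 126, 61, 49, 31 bp.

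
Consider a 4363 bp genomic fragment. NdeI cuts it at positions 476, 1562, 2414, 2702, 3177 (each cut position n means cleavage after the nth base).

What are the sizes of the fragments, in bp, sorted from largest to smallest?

Linear molecule, 5 cuts → 6 fragments:
  476 − 0 = 476 bp
  1562 − 476 = 1086 bp
  2414 − 1562 = 852 bp
  2702 − 2414 = 288 bp
  3177 − 2702 = 475 bp
  4363 − 3177 = 1186 bp
Sorted largest to smallest: 1186, 1086, 852, 476, 475, 288 bp.

1186, 1086, 852, 476, 475, 288 bp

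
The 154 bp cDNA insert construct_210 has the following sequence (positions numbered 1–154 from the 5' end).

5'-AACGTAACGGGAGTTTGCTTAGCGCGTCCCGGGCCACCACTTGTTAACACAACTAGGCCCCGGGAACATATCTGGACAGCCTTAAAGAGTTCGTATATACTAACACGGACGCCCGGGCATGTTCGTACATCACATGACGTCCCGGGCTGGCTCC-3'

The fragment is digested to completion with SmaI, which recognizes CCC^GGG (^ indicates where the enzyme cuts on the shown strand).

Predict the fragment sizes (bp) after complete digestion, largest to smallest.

53, 31, 30, 29, 11 bp

SmaI sites (CCCGGG) start at positions 28, 59, 112, 141.
SmaI cuts after base 3 of each site, so after positions 30, 61, 114, 143.
Linear molecule, 4 cuts → 5 fragments:
  1–30 → 30 bp
  31–61 → 31 bp
  62–114 → 53 bp
  115–143 → 29 bp
  144–154 → 11 bp
Sorted largest to smallest: 53, 31, 30, 29, 11 bp.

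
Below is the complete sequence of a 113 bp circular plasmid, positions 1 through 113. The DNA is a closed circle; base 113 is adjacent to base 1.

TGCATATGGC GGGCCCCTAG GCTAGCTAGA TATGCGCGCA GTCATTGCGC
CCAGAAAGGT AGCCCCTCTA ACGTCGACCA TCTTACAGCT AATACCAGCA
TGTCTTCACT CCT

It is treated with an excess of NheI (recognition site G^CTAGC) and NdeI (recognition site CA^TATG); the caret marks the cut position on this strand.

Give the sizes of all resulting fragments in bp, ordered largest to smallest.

96, 17 bp

The NheI site (GCTAGC) starts at position 21.
NheI cuts after the first base of each site, so after position 21.
The NdeI site (CATATG) starts at position 3.
NdeI cuts after base 2 of each site, so after position 4.
Combined cut positions: 4, 21.
Circular molecule, 2 cuts → 2 fragments:
  5–21 → 17 bp
  22–113 then 1–4 → 92 + 4 = 96 bp
Sorted largest to smallest: 96, 17 bp.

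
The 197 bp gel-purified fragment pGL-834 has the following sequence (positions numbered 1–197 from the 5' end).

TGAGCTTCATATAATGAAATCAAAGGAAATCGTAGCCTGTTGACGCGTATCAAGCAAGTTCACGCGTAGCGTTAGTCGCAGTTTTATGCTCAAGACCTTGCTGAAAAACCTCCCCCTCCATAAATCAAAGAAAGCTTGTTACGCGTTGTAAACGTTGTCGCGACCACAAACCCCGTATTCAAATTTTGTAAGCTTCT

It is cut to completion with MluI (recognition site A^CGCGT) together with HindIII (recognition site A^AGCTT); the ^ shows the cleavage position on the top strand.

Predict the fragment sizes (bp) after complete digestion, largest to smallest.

70, 49, 43, 19, 9, 7 bp

MluI sites (ACGCGT) start at positions 43, 62, 141.
MluI cuts after the first base of each site, so after positions 43, 62, 141.
HindIII sites (AAGCTT) start at positions 132, 190.
HindIII cuts after the first base of each site, so after positions 132, 190.
Combined cut positions: 43, 62, 132, 141, 190.
Linear molecule, 5 cuts → 6 fragments:
  1–43 → 43 bp
  44–62 → 19 bp
  63–132 → 70 bp
  133–141 → 9 bp
  142–190 → 49 bp
  191–197 → 7 bp
Sorted largest to smallest: 70, 49, 43, 19, 9, 7 bp.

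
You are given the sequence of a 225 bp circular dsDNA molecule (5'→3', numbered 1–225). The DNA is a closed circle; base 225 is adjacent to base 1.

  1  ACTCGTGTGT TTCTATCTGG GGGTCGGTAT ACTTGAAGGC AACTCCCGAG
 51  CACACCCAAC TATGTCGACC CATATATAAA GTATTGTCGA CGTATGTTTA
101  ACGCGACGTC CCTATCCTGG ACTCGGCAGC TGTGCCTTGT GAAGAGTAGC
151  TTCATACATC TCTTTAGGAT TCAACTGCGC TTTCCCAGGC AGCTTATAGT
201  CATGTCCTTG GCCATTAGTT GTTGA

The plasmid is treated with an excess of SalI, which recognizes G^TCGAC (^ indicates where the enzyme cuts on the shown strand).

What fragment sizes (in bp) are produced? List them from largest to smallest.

SalI sites (GTCGAC) start at positions 64, 86.
SalI cuts after the first base of each site, so after positions 64, 86.
Circular molecule, 2 cuts → 2 fragments:
  65–86 → 22 bp
  87–225 then 1–64 → 139 + 64 = 203 bp
Sorted largest to smallest: 203, 22 bp.

203, 22 bp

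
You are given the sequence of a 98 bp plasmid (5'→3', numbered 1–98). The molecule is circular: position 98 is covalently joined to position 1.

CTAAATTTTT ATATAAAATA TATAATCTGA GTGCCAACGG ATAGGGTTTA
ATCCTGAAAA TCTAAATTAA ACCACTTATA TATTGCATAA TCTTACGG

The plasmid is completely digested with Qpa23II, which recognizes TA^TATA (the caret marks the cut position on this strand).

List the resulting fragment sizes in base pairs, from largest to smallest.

Qpa23II sites (TATATA) start at positions 10, 19, 77.
Qpa23II cuts after base 2 of each site, so after positions 11, 20, 78.
Circular molecule, 3 cuts → 3 fragments:
  12–20 → 9 bp
  21–78 → 58 bp
  79–98 then 1–11 → 20 + 11 = 31 bp
Sorted largest to smallest: 58, 31, 9 bp.

58, 31, 9 bp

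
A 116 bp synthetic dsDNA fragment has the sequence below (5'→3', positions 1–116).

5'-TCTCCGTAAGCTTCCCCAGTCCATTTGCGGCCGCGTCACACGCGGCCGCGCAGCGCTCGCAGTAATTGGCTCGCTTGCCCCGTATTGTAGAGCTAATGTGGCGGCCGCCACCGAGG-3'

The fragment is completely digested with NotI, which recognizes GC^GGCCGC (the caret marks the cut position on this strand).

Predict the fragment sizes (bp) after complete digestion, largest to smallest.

NotI sites (GCGGCCGC) start at positions 27, 42, 101.
NotI cuts after base 2 of each site, so after positions 28, 43, 102.
Linear molecule, 3 cuts → 4 fragments:
  1–28 → 28 bp
  29–43 → 15 bp
  44–102 → 59 bp
  103–116 → 14 bp
Sorted largest to smallest: 59, 28, 15, 14 bp.

59, 28, 15, 14 bp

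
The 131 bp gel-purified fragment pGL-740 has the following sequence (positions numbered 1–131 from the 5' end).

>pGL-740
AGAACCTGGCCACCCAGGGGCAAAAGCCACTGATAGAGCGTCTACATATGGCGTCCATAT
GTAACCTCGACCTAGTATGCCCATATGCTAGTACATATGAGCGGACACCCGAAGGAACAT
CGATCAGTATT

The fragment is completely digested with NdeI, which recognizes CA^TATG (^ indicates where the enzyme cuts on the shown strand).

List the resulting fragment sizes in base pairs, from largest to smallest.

46, 36, 26, 12, 11 bp

NdeI sites (CATATG) start at positions 45, 56, 82, 94.
NdeI cuts after base 2 of each site, so after positions 46, 57, 83, 95.
Linear molecule, 4 cuts → 5 fragments:
  1–46 → 46 bp
  47–57 → 11 bp
  58–83 → 26 bp
  84–95 → 12 bp
  96–131 → 36 bp
Sorted largest to smallest: 46, 36, 26, 12, 11 bp.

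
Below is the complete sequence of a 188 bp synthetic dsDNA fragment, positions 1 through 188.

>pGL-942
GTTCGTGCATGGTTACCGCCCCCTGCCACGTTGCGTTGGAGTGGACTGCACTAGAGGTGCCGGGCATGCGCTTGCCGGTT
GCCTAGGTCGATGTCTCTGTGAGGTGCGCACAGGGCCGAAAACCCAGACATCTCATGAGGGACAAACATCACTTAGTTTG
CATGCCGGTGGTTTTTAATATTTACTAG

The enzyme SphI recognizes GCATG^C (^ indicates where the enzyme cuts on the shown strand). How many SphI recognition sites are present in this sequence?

2

GCATGC occurs starting at positions 64, 160.
SphI cuts at 2 sites.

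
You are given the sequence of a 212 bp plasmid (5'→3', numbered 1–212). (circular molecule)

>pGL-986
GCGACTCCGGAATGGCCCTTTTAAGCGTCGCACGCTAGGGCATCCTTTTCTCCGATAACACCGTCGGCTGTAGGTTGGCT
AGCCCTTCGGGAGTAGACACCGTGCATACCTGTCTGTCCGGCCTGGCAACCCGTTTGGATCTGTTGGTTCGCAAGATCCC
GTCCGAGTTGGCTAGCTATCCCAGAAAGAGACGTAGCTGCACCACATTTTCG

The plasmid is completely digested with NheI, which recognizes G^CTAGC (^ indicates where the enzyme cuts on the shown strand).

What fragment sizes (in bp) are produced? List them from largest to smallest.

119, 93 bp

NheI sites (GCTAGC) start at positions 78, 171.
NheI cuts after the first base of each site, so after positions 78, 171.
Circular molecule, 2 cuts → 2 fragments:
  79–171 → 93 bp
  172–212 then 1–78 → 41 + 78 = 119 bp
Sorted largest to smallest: 119, 93 bp.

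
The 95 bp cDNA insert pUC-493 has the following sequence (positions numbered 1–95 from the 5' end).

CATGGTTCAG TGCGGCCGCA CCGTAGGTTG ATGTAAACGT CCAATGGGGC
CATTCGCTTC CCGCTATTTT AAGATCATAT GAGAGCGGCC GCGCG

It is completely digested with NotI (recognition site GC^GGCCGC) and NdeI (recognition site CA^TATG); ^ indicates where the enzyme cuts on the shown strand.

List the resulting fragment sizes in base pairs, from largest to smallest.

64, 13, 9, 9 bp

NotI sites (GCGGCCGC) start at positions 12, 85.
NotI cuts after base 2 of each site, so after positions 13, 86.
The NdeI site (CATATG) starts at position 76.
NdeI cuts after base 2 of each site, so after position 77.
Combined cut positions: 13, 77, 86.
Linear molecule, 3 cuts → 4 fragments:
  1–13 → 13 bp
  14–77 → 64 bp
  78–86 → 9 bp
  87–95 → 9 bp
Sorted largest to smallest: 64, 13, 9, 9 bp.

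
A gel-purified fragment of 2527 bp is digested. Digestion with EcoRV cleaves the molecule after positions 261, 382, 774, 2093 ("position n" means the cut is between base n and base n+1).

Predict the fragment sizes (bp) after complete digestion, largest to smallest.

Linear molecule, 4 cuts → 5 fragments:
  261 − 0 = 261 bp
  382 − 261 = 121 bp
  774 − 382 = 392 bp
  2093 − 774 = 1319 bp
  2527 − 2093 = 434 bp
Sorted largest to smallest: 1319, 434, 392, 261, 121 bp.

1319, 434, 392, 261, 121 bp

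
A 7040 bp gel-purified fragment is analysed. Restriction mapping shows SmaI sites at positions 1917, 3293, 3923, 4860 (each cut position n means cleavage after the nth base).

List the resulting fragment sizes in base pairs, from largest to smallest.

Linear molecule, 4 cuts → 5 fragments:
  1917 − 0 = 1917 bp
  3293 − 1917 = 1376 bp
  3923 − 3293 = 630 bp
  4860 − 3923 = 937 bp
  7040 − 4860 = 2180 bp
Sorted largest to smallest: 2180, 1917, 1376, 937, 630 bp.

2180, 1917, 1376, 937, 630 bp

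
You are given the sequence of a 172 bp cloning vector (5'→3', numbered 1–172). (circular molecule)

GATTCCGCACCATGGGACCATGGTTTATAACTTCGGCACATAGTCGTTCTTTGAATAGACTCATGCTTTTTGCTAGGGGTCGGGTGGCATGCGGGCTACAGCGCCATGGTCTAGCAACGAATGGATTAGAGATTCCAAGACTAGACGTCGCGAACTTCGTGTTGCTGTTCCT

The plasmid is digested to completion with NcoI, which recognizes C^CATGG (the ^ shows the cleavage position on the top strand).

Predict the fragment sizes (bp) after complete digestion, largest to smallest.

86, 78, 8 bp

NcoI sites (CCATGG) start at positions 10, 18, 104.
NcoI cuts after the first base of each site, so after positions 10, 18, 104.
Circular molecule, 3 cuts → 3 fragments:
  11–18 → 8 bp
  19–104 → 86 bp
  105–172 then 1–10 → 68 + 10 = 78 bp
Sorted largest to smallest: 86, 78, 8 bp.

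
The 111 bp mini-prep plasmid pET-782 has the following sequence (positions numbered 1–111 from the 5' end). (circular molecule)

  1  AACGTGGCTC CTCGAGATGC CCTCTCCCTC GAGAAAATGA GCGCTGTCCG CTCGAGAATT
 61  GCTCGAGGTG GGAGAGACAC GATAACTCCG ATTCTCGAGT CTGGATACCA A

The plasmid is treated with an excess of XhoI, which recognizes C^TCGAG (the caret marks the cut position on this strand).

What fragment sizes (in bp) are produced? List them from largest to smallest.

32, 28, 23, 17, 11 bp

XhoI sites (CTCGAG) start at positions 11, 28, 51, 62, 94.
XhoI cuts after the first base of each site, so after positions 11, 28, 51, 62, 94.
Circular molecule, 5 cuts → 5 fragments:
  12–28 → 17 bp
  29–51 → 23 bp
  52–62 → 11 bp
  63–94 → 32 bp
  95–111 then 1–11 → 17 + 11 = 28 bp
Sorted largest to smallest: 32, 28, 23, 17, 11 bp.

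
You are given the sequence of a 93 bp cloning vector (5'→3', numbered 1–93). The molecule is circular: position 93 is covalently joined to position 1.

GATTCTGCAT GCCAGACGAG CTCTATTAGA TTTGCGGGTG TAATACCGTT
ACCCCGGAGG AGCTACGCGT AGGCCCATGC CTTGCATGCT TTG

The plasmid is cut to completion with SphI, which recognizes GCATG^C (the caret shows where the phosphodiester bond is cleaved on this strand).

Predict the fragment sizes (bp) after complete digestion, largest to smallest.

SphI sites (GCATGC) start at positions 7, 84.
SphI cuts after base 5 of each site (before the last base), so after positions 11, 88.
Circular molecule, 2 cuts → 2 fragments:
  12–88 → 77 bp
  89–93 then 1–11 → 5 + 11 = 16 bp
Sorted largest to smallest: 77, 16 bp.

77, 16 bp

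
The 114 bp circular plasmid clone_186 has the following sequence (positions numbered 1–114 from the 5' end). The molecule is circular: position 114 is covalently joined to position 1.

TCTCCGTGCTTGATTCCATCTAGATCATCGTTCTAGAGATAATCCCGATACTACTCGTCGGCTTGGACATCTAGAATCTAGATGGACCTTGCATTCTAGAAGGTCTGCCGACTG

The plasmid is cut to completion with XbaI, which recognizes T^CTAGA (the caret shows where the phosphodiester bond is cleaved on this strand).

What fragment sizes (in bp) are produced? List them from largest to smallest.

XbaI sites (TCTAGA) start at positions 19, 32, 70, 77, 95.
XbaI cuts after the first base of each site, so after positions 19, 32, 70, 77, 95.
Circular molecule, 5 cuts → 5 fragments:
  20–32 → 13 bp
  33–70 → 38 bp
  71–77 → 7 bp
  78–95 → 18 bp
  96–114 then 1–19 → 19 + 19 = 38 bp
Sorted largest to smallest: 38, 38, 18, 13, 7 bp.

38, 38, 18, 13, 7 bp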